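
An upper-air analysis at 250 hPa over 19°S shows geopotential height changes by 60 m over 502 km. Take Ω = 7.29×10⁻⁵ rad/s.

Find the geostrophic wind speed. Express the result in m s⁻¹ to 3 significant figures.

Coriolis parameter at 19°S:
f = 2Ω sin φ = 2 × 7.29×10⁻⁵ × sin 19° = 4.75×10⁻⁵ s⁻¹
Height gradient: |∂Z/∂n| = 60 m / 502000 m = 1.20×10⁻⁴
On a pressure surface, geostrophic balance gives V_g = (g/f)|∂Z/∂n|:
V_g = 9.81 × 1.20×10⁻⁴ / 4.75×10⁻⁵ = 24.7 m/s

24.7 m s⁻¹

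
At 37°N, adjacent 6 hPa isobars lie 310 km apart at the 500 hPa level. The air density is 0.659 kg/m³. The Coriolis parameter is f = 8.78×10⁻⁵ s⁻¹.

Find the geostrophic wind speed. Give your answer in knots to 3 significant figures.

65.0 knots

Pressure gradient: |∂P/∂n| = 600 Pa / 310000 m = 1.94×10⁻³ Pa/m
Geostrophic balance (pressure-gradient force = Coriolis force):
V_g = (1/(fρ)) |∂P/∂n| = 1.94×10⁻³ / (8.78×10⁻⁵ × 0.659) = 33.5 m/s
Converting: 33.5 m/s × 1.944 = 65.0 knots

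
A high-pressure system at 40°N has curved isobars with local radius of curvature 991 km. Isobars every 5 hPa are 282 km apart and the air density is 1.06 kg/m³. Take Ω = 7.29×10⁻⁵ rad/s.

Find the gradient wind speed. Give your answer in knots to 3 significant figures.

46.9 knots

Coriolis parameter at 40°N:
f = 2Ω sin φ = 2 × 7.29×10⁻⁵ × sin 40° = 9.37×10⁻⁵ s⁻¹
Pressure gradient: |∂P/∂n| = 500 Pa / 282000 m = 1.77×10⁻³ Pa/m
Geostrophic speed: V_g = |∂P/∂n|/(fρ) = 1.77×10⁻³/(9.37×10⁻⁵ × 1.06) = 17.8 m/s
Around a high, pressure-gradient force acts outward with centrifugal, so Coriolis balances both:
fV = (1/ρ)|∂P/∂n| + V²/R  →  V² − fR·V + fR·V_g = 0
With fR = 9.37×10⁻⁵ × 991×10³ m = 92.9 m/s:
V = [fR − √((fR)² − 4 fR V_g)]/2 = [92.9 − √(92.9² − 4×92.9×17.8)]/2 = 24.1 m/s
Supergeostrophic (V > V_g = 17.8 m/s), as expected around a high.
Converting: 24.1 m/s × 1.944 = 46.9 knots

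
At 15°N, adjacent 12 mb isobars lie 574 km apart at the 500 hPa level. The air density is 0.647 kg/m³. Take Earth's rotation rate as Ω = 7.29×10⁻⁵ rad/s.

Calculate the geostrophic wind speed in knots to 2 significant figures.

170 knots

Coriolis parameter at 15°N:
f = 2Ω sin φ = 2 × 7.29×10⁻⁵ × sin 15° = 3.77×10⁻⁵ s⁻¹
Pressure gradient: |∂P/∂n| = 1200 Pa / 574000 m = 2.09×10⁻³ Pa/m
Geostrophic balance (pressure-gradient force = Coriolis force):
V_g = (1/(fρ)) |∂P/∂n| = 2.09×10⁻³ / (3.77×10⁻⁵ × 0.647) = 85.6 m/s
Converting: 85.6 m/s × 1.944 = 170 knots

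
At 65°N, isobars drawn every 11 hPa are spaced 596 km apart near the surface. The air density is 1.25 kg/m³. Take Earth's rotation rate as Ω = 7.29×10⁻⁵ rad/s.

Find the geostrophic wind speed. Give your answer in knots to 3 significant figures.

21.7 knots

Coriolis parameter at 65°N:
f = 2Ω sin φ = 2 × 7.29×10⁻⁵ × sin 65° = 1.32×10⁻⁴ s⁻¹
Pressure gradient: |∂P/∂n| = 1100 Pa / 596000 m = 1.85×10⁻³ Pa/m
Geostrophic balance (pressure-gradient force = Coriolis force):
V_g = (1/(fρ)) |∂P/∂n| = 1.85×10⁻³ / (1.32×10⁻⁴ × 1.25) = 11.2 m/s
Converting: 11.2 m/s × 1.944 = 21.7 knots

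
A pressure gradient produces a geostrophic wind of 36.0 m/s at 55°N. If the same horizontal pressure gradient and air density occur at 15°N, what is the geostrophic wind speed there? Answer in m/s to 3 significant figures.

114 m/s

With the same pressure gradient and density, V_g ∝ 1/f ∝ 1/sin φ.
V₂ = V₁ · sin φ₁ / sin φ₂ = 36.0 × sin 55° / sin 15°
V₂ = 36.0 × 0.8192/0.2588 = 114 m/s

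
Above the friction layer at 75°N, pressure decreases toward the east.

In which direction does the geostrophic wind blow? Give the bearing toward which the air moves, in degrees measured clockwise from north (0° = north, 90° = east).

The pressure-gradient force points toward the east (bearing 090°).
Geostrophic balance: in the Northern Hemisphere the Coriolis force deflects motion to the right, so the geostrophic wind blows 90° to the right of the pressure-gradient force (low pressure on the left).
Rotating 090° by 90° clockwise gives 180° — the wind blows toward the south.

180°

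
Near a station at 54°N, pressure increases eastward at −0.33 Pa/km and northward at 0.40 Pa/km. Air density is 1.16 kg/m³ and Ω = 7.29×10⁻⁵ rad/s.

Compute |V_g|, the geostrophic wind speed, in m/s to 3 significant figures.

Coriolis parameter at 54°N:
f = 2Ω sin φ = 2 × 7.29×10⁻⁵ × sin 54° = 1.18×10⁻⁴ s⁻¹
Component geostrophic relations (x east, y north):
u_g = −(1/(fρ)) ∂P/∂y,  v_g = (1/(fρ)) ∂P/∂x
u_g = −(0.40×10⁻³)/(1.18×10⁻⁴ × 1.16) = −2.92 m/s;  v_g = (−0.33×10⁻³)/(1.18×10⁻⁴ × 1.16) = −2.41 m/s
|V_g| = √(u_g² + v_g²) = 3.79 m/s

3.79 m/s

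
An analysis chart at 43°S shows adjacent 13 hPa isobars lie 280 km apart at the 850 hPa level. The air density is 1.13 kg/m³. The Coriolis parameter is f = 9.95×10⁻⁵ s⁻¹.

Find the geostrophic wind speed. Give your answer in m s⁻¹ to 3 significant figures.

Pressure gradient: |∂P/∂n| = 1300 Pa / 280000 m = 4.64×10⁻³ Pa/m
Geostrophic balance (pressure-gradient force = Coriolis force):
V_g = (1/(fρ)) |∂P/∂n| = 4.64×10⁻³ / (9.95×10⁻⁵ × 1.13) = 41.3 m/s

41.3 m s⁻¹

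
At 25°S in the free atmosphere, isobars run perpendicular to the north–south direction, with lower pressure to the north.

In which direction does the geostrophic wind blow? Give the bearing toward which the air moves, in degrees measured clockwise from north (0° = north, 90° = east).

The pressure-gradient force points toward the north (bearing 000°).
Geostrophic balance: in the Southern Hemisphere the Coriolis force deflects motion to the left, so the geostrophic wind blows 90° to the left of the pressure-gradient force (low pressure on the right).
Rotating 000° by 90° counterclockwise gives 270° — the wind blows toward the west.

270°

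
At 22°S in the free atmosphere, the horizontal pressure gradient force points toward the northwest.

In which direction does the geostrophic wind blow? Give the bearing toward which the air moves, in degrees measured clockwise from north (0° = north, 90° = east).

225°

The pressure-gradient force points toward the northwest (bearing 315°).
Geostrophic balance: in the Southern Hemisphere the Coriolis force deflects motion to the left, so the geostrophic wind blows 90° to the left of the pressure-gradient force (low pressure on the right).
Rotating 315° by 90° counterclockwise gives 225° — the wind blows toward the southwest.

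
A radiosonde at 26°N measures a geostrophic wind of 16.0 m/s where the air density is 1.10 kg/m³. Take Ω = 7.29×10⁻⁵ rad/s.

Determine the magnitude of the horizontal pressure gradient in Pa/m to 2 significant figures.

1.1×10⁻³ Pa/m

Coriolis parameter at 26°N:
f = 2Ω sin φ = 2 × 7.29×10⁻⁵ × sin 26° = 6.39×10⁻⁵ s⁻¹
Geostrophic balance rearranged: |∂P/∂n| = f ρ V_g
|∂P/∂n| = 6.39×10⁻⁵ × 1.10 × 16.0 = 1.12×10⁻³ Pa/m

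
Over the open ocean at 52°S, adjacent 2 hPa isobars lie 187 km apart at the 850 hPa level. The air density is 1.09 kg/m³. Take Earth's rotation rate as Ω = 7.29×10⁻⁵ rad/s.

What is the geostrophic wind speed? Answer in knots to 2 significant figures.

Coriolis parameter at 52°S:
f = 2Ω sin φ = 2 × 7.29×10⁻⁵ × sin 52° = 1.15×10⁻⁴ s⁻¹
Pressure gradient: |∂P/∂n| = 200 Pa / 187000 m = 1.07×10⁻³ Pa/m
Geostrophic balance (pressure-gradient force = Coriolis force):
V_g = (1/(fρ)) |∂P/∂n| = 1.07×10⁻³ / (1.15×10⁻⁴ × 1.09) = 8.54 m/s
Converting: 8.54 m/s × 1.944 = 17 knots

17 knots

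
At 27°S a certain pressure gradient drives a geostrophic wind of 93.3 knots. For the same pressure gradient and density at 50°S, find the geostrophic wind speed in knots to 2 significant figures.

55 knots

With the same pressure gradient and density, V_g ∝ 1/f ∝ 1/sin φ.
V₂ = V₁ · sin φ₁ / sin φ₂ = 93.3 × sin 27° / sin 50°
V₂ = 93.3 × 0.4540/0.7660 = 55 knots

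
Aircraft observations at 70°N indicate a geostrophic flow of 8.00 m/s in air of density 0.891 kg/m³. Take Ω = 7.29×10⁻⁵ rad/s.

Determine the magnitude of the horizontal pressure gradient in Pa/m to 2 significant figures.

9.8×10⁻⁴ Pa/m

Coriolis parameter at 70°N:
f = 2Ω sin φ = 2 × 7.29×10⁻⁵ × sin 70° = 1.37×10⁻⁴ s⁻¹
Geostrophic balance rearranged: |∂P/∂n| = f ρ V_g
|∂P/∂n| = 1.37×10⁻⁴ × 0.891 × 8.00 = 9.77×10⁻⁴ Pa/m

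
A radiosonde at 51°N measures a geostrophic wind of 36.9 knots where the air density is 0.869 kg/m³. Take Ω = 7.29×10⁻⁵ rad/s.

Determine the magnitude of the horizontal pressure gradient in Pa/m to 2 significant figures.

1.9×10⁻³ Pa/m

Coriolis parameter at 51°N:
f = 2Ω sin φ = 2 × 7.29×10⁻⁵ × sin 51° = 1.13×10⁻⁴ s⁻¹
Wind speed in SI: 36.9 knots = 19.0 m/s
Geostrophic balance rearranged: |∂P/∂n| = f ρ V_g
|∂P/∂n| = 1.13×10⁻⁴ × 0.869 × 19.0 = 1.87×10⁻³ Pa/m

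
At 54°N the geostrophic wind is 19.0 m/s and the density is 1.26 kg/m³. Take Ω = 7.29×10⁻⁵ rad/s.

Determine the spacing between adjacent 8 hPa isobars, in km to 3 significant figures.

283 km

Coriolis parameter at 54°N:
f = 2Ω sin φ = 2 × 7.29×10⁻⁵ × sin 54° = 1.18×10⁻⁴ s⁻¹
Geostrophic balance rearranged: |∂P/∂n| = f ρ V_g
|∂P/∂n| = 1.18×10⁻⁴ × 1.26 × 19.0 = 2.82×10⁻³ Pa/m
Isobar spacing: Δn = ΔP/|∂P/∂n| = 800 Pa / 2.82×10⁻³ Pa/m = 283303 m ≈ 283 km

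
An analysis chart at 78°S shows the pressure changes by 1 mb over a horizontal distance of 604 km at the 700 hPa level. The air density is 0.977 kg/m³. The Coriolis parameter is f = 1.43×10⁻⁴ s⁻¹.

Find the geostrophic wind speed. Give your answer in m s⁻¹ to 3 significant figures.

1.19 m s⁻¹

Pressure gradient: |∂P/∂n| = 100 Pa / 604000 m = 1.66×10⁻⁴ Pa/m
Geostrophic balance (pressure-gradient force = Coriolis force):
V_g = (1/(fρ)) |∂P/∂n| = 1.66×10⁻⁴ / (1.43×10⁻⁴ × 0.977) = 1.19 m/s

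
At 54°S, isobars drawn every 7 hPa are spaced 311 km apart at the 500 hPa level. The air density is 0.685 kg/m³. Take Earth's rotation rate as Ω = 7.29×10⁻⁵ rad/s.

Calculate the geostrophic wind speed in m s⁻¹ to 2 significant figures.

28 m s⁻¹

Coriolis parameter at 54°S:
f = 2Ω sin φ = 2 × 7.29×10⁻⁵ × sin 54° = 1.18×10⁻⁴ s⁻¹
Pressure gradient: |∂P/∂n| = 700 Pa / 311000 m = 2.25×10⁻³ Pa/m
Geostrophic balance (pressure-gradient force = Coriolis force):
V_g = (1/(fρ)) |∂P/∂n| = 2.25×10⁻³ / (1.18×10⁻⁴ × 0.685) = 27.9 m/s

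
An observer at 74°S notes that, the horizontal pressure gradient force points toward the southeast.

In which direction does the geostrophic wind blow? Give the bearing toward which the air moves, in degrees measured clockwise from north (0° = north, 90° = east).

The pressure-gradient force points toward the southeast (bearing 135°).
Geostrophic balance: in the Southern Hemisphere the Coriolis force deflects motion to the left, so the geostrophic wind blows 90° to the left of the pressure-gradient force (low pressure on the right).
Rotating 135° by 90° counterclockwise gives 045° — the wind blows toward the northeast.

045°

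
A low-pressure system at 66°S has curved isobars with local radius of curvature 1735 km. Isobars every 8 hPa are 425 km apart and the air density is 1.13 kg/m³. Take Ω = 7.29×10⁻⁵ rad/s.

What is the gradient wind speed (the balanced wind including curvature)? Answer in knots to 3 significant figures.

Coriolis parameter at 66°S:
f = 2Ω sin φ = 2 × 7.29×10⁻⁵ × sin 66° = 1.33×10⁻⁴ s⁻¹
Pressure gradient: |∂P/∂n| = 800 Pa / 425000 m = 1.88×10⁻³ Pa/m
Geostrophic speed: V_g = |∂P/∂n|/(fρ) = 1.88×10⁻³/(1.33×10⁻⁴ × 1.13) = 12.5 m/s
Around a low, centrifugal force acts outward with Coriolis, so pressure-gradient force balances both:
(1/ρ)|∂P/∂n| = fV + V²/R  →  V² + fR·V − fR·V_g = 0
With fR = 1.33×10⁻⁴ × 1735×10³ m = 231 m/s:
V = [−fR + √((fR)² + 4 fR V_g)]/2 = [−231 + √(231² + 4×231×12.5)]/2 = 11.9 m/s
Subgeostrophic (V < V_g = 12.5 m/s), as expected around a low.
Converting: 11.9 m/s × 1.944 = 23.1 knots

23.1 knots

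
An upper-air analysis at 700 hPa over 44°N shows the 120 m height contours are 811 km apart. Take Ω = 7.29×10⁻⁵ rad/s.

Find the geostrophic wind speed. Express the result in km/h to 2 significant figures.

52 km/h

Coriolis parameter at 44°N:
f = 2Ω sin φ = 2 × 7.29×10⁻⁵ × sin 44° = 1.01×10⁻⁴ s⁻¹
Height gradient: |∂Z/∂n| = 120 m / 811000 m = 1.48×10⁻⁴
On a pressure surface, geostrophic balance gives V_g = (g/f)|∂Z/∂n|:
V_g = 9.81 × 1.48×10⁻⁴ / 1.01×10⁻⁴ = 14.3 m/s
Converting: 14.3 m/s × 3.6 = 52 km/h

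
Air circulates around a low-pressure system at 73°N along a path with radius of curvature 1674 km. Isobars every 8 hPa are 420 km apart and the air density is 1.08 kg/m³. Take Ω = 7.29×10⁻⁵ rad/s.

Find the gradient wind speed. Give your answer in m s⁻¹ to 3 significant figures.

Coriolis parameter at 73°N:
f = 2Ω sin φ = 2 × 7.29×10⁻⁵ × sin 73° = 1.39×10⁻⁴ s⁻¹
Pressure gradient: |∂P/∂n| = 800 Pa / 420000 m = 1.90×10⁻³ Pa/m
Geostrophic speed: V_g = |∂P/∂n|/(fρ) = 1.90×10⁻³/(1.39×10⁻⁴ × 1.08) = 12.6 m/s
Around a low, centrifugal force acts outward with Coriolis, so pressure-gradient force balances both:
(1/ρ)|∂P/∂n| = fV + V²/R  →  V² + fR·V − fR·V_g = 0
With fR = 1.39×10⁻⁴ × 1674×10³ m = 233 m/s:
V = [−fR + √((fR)² + 4 fR V_g)]/2 = [−233 + √(233² + 4×233×12.6)]/2 = 12 m/s
Subgeostrophic (V < V_g = 12.6 m/s), as expected around a low.

12.0 m s⁻¹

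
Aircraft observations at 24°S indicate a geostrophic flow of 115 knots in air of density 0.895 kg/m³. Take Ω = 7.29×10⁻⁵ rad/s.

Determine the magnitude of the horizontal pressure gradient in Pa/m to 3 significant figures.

3.14×10⁻³ Pa/m

Coriolis parameter at 24°S:
f = 2Ω sin φ = 2 × 7.29×10⁻⁵ × sin 24° = 5.93×10⁻⁵ s⁻¹
Wind speed in SI: 115 knots = 59.2 m/s
Geostrophic balance rearranged: |∂P/∂n| = f ρ V_g
|∂P/∂n| = 5.93×10⁻⁵ × 0.895 × 59.2 = 3.14×10⁻³ Pa/m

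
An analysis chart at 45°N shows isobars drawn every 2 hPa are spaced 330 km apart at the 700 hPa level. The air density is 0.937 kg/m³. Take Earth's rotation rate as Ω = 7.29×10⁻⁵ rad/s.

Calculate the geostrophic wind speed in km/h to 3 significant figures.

22.6 km/h

Coriolis parameter at 45°N:
f = 2Ω sin φ = 2 × 7.29×10⁻⁵ × sin 45° = 1.03×10⁻⁴ s⁻¹
Pressure gradient: |∂P/∂n| = 200 Pa / 330000 m = 6.06×10⁻⁴ Pa/m
Geostrophic balance (pressure-gradient force = Coriolis force):
V_g = (1/(fρ)) |∂P/∂n| = 6.06×10⁻⁴ / (1.03×10⁻⁴ × 0.937) = 6.27 m/s
Converting: 6.27 m/s × 3.6 = 22.6 km/h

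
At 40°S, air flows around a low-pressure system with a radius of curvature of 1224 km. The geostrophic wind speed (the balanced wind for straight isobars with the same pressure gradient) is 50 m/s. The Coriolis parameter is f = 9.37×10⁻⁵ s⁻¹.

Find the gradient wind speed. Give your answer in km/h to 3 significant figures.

Around a low, centrifugal force acts outward with Coriolis, so pressure-gradient force balances both:
(1/ρ)|∂P/∂n| = fV + V²/R  →  V² + fR·V − fR·V_g = 0
With fR = 9.37×10⁻⁵ × 1224×10³ m = 115 m/s:
V = [−fR + √((fR)² + 4 fR V_g)]/2 = [−115 + √(115² + 4×115×50)]/2 = 37.6 m/s
Subgeostrophic (V < V_g = 50 m/s), as expected around a low.
Converting: 37.6 m/s × 3.6 = 136 km/h

136 km/h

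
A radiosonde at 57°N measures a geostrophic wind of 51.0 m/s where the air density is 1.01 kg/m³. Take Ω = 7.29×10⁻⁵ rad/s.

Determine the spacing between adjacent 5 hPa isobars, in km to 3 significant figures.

Coriolis parameter at 57°N:
f = 2Ω sin φ = 2 × 7.29×10⁻⁵ × sin 57° = 1.22×10⁻⁴ s⁻¹
Geostrophic balance rearranged: |∂P/∂n| = f ρ V_g
|∂P/∂n| = 1.22×10⁻⁴ × 1.01 × 51.0 = 6.30×10⁻³ Pa/m
Isobar spacing: Δn = ΔP/|∂P/∂n| = 500 Pa / 6.30×10⁻³ Pa/m = 79383 m ≈ 79.4 km

79.4 km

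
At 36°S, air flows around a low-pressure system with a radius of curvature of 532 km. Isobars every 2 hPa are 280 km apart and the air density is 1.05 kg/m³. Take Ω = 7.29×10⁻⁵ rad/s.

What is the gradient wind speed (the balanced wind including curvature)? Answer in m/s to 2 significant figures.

Coriolis parameter at 36°S:
f = 2Ω sin φ = 2 × 7.29×10⁻⁵ × sin 36° = 8.57×10⁻⁵ s⁻¹
Pressure gradient: |∂P/∂n| = 200 Pa / 280000 m = 7.14×10⁻⁴ Pa/m
Geostrophic speed: V_g = |∂P/∂n|/(fρ) = 7.14×10⁻⁴/(8.57×10⁻⁵ × 1.05) = 7.94 m/s
Around a low, centrifugal force acts outward with Coriolis, so pressure-gradient force balances both:
(1/ρ)|∂P/∂n| = fV + V²/R  →  V² + fR·V − fR·V_g = 0
With fR = 8.57×10⁻⁵ × 532×10³ m = 45.6 m/s:
V = [−fR + √((fR)² + 4 fR V_g)]/2 = [−45.6 + √(45.6² + 4×45.6×7.94)]/2 = 6.9 m/s
Subgeostrophic (V < V_g = 7.94 m/s), as expected around a low.

6.9 m/s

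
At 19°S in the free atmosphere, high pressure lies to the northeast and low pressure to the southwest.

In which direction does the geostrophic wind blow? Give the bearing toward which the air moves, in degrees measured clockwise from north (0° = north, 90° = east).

The pressure-gradient force points toward the southwest (bearing 225°).
Geostrophic balance: in the Southern Hemisphere the Coriolis force deflects motion to the left, so the geostrophic wind blows 90° to the left of the pressure-gradient force (low pressure on the right).
Rotating 225° by 90° counterclockwise gives 135° — the wind blows toward the southeast.

135°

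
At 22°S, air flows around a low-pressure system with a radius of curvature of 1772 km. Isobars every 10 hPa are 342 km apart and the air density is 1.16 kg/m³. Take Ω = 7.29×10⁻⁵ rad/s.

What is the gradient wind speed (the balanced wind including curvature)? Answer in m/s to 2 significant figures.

34 m/s

Coriolis parameter at 22°S:
f = 2Ω sin φ = 2 × 7.29×10⁻⁵ × sin 22° = 5.46×10⁻⁵ s⁻¹
Pressure gradient: |∂P/∂n| = 1000 Pa / 342000 m = 2.92×10⁻³ Pa/m
Geostrophic speed: V_g = |∂P/∂n|/(fρ) = 2.92×10⁻³/(5.46×10⁻⁵ × 1.16) = 46.2 m/s
Around a low, centrifugal force acts outward with Coriolis, so pressure-gradient force balances both:
(1/ρ)|∂P/∂n| = fV + V²/R  →  V² + fR·V − fR·V_g = 0
With fR = 5.46×10⁻⁵ × 1772×10³ m = 96.8 m/s:
V = [−fR + √((fR)² + 4 fR V_g)]/2 = [−96.8 + √(96.8² + 4×96.8×46.2)]/2 = 34.1 m/s
Subgeostrophic (V < V_g = 46.2 m/s), as expected around a low.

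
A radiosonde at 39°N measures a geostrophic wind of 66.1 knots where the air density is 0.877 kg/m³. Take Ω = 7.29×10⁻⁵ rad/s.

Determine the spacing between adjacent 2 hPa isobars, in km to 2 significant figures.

73 km

Coriolis parameter at 39°N:
f = 2Ω sin φ = 2 × 7.29×10⁻⁵ × sin 39° = 9.18×10⁻⁵ s⁻¹
Wind speed in SI: 66.1 knots = 34.0 m/s
Geostrophic balance rearranged: |∂P/∂n| = f ρ V_g
|∂P/∂n| = 9.18×10⁻⁵ × 0.877 × 34.0 = 2.74×10⁻³ Pa/m
Isobar spacing: Δn = ΔP/|∂P/∂n| = 200 Pa / 2.74×10⁻³ Pa/m = 73091 m ≈ 73 km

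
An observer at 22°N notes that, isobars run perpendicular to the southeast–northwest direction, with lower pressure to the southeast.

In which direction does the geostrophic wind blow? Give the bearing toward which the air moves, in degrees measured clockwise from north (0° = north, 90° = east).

The pressure-gradient force points toward the southeast (bearing 135°).
Geostrophic balance: in the Northern Hemisphere the Coriolis force deflects motion to the right, so the geostrophic wind blows 90° to the right of the pressure-gradient force (low pressure on the left).
Rotating 135° by 90° clockwise gives 225° — the wind blows toward the southwest.

225°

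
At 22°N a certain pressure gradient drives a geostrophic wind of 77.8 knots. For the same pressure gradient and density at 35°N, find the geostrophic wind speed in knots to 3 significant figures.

With the same pressure gradient and density, V_g ∝ 1/f ∝ 1/sin φ.
V₂ = V₁ · sin φ₁ / sin φ₂ = 77.8 × sin 22° / sin 35°
V₂ = 77.8 × 0.3746/0.5736 = 50.8 knots

50.8 knots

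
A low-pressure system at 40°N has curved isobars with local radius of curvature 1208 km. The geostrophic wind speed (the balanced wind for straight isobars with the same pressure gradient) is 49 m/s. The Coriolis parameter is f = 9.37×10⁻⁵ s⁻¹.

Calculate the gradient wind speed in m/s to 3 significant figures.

Around a low, centrifugal force acts outward with Coriolis, so pressure-gradient force balances both:
(1/ρ)|∂P/∂n| = fV + V²/R  →  V² + fR·V − fR·V_g = 0
With fR = 9.37×10⁻⁵ × 1208×10³ m = 113 m/s:
V = [−fR + √((fR)² + 4 fR V_g)]/2 = [−113 + √(113² + 4×113×49)]/2 = 36.9 m/s
Subgeostrophic (V < V_g = 49 m/s), as expected around a low.

36.9 m/s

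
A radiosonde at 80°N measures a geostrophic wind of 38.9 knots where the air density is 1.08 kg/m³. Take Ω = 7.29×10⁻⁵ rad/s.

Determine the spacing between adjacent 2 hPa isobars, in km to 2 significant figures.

Coriolis parameter at 80°N:
f = 2Ω sin φ = 2 × 7.29×10⁻⁵ × sin 80° = 1.44×10⁻⁴ s⁻¹
Wind speed in SI: 38.9 knots = 20.0 m/s
Geostrophic balance rearranged: |∂P/∂n| = f ρ V_g
|∂P/∂n| = 1.44×10⁻⁴ × 1.08 × 20.0 = 3.10×10⁻³ Pa/m
Isobar spacing: Δn = ΔP/|∂P/∂n| = 200 Pa / 3.10×10⁻³ Pa/m = 64448 m ≈ 64 km

64 km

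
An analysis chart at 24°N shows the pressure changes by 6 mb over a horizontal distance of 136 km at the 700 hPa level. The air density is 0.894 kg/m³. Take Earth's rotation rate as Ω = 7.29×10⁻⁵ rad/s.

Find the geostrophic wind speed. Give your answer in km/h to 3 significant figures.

300 km/h

Coriolis parameter at 24°N:
f = 2Ω sin φ = 2 × 7.29×10⁻⁵ × sin 24° = 5.93×10⁻⁵ s⁻¹
Pressure gradient: |∂P/∂n| = 600 Pa / 136000 m = 4.41×10⁻³ Pa/m
Geostrophic balance (pressure-gradient force = Coriolis force):
V_g = (1/(fρ)) |∂P/∂n| = 4.41×10⁻³ / (5.93×10⁻⁵ × 0.894) = 83.2 m/s
Converting: 83.2 m/s × 3.6 = 300 km/h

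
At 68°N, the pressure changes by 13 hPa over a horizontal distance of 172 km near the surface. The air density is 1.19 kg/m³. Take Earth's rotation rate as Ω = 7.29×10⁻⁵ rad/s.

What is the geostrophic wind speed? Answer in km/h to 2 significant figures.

170 km/h

Coriolis parameter at 68°N:
f = 2Ω sin φ = 2 × 7.29×10⁻⁵ × sin 68° = 1.35×10⁻⁴ s⁻¹
Pressure gradient: |∂P/∂n| = 1300 Pa / 172000 m = 7.56×10⁻³ Pa/m
Geostrophic balance (pressure-gradient force = Coriolis force):
V_g = (1/(fρ)) |∂P/∂n| = 7.56×10⁻³ / (1.35×10⁻⁴ × 1.19) = 47.0 m/s
Converting: 47.0 m/s × 3.6 = 170 km/h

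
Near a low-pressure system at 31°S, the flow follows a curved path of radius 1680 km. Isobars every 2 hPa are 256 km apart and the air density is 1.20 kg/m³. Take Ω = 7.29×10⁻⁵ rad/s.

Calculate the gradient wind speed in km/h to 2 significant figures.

Coriolis parameter at 31°S:
f = 2Ω sin φ = 2 × 7.29×10⁻⁵ × sin 31° = 7.51×10⁻⁵ s⁻¹
Pressure gradient: |∂P/∂n| = 200 Pa / 256000 m = 7.81×10⁻⁴ Pa/m
Geostrophic speed: V_g = |∂P/∂n|/(fρ) = 7.81×10⁻⁴/(7.51×10⁻⁵ × 1.20) = 8.67 m/s
Around a low, centrifugal force acts outward with Coriolis, so pressure-gradient force balances both:
(1/ρ)|∂P/∂n| = fV + V²/R  →  V² + fR·V − fR·V_g = 0
With fR = 7.51×10⁻⁵ × 1680×10³ m = 126 m/s:
V = [−fR + √((fR)² + 4 fR V_g)]/2 = [−126 + √(126² + 4×126×8.67)]/2 = 8.14 m/s
Subgeostrophic (V < V_g = 8.67 m/s), as expected around a low.
Converting: 8.14 m/s × 3.6 = 29 km/h

29 km/h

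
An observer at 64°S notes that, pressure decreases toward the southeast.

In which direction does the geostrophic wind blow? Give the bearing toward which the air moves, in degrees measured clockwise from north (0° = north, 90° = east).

045°

The pressure-gradient force points toward the southeast (bearing 135°).
Geostrophic balance: in the Southern Hemisphere the Coriolis force deflects motion to the left, so the geostrophic wind blows 90° to the left of the pressure-gradient force (low pressure on the right).
Rotating 135° by 90° counterclockwise gives 045° — the wind blows toward the northeast.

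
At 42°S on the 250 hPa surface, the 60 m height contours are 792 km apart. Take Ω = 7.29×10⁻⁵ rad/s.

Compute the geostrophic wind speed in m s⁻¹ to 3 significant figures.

Coriolis parameter at 42°S:
f = 2Ω sin φ = 2 × 7.29×10⁻⁵ × sin 42° = 9.76×10⁻⁵ s⁻¹
Height gradient: |∂Z/∂n| = 60 m / 792000 m = 7.58×10⁻⁵
On a pressure surface, geostrophic balance gives V_g = (g/f)|∂Z/∂n|:
V_g = 9.81 × 7.58×10⁻⁵ / 9.76×10⁻⁵ = 7.62 m/s

7.62 m s⁻¹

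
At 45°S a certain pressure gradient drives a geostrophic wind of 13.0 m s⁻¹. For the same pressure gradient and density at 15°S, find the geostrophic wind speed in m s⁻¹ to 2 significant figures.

36 m s⁻¹

With the same pressure gradient and density, V_g ∝ 1/f ∝ 1/sin φ.
V₂ = V₁ · sin φ₁ / sin φ₂ = 13.0 × sin 45° / sin 15°
V₂ = 13.0 × 0.7071/0.2588 = 36 m s⁻¹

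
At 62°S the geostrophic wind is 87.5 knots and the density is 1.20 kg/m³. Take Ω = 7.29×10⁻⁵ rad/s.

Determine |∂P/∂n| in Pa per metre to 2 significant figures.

Coriolis parameter at 62°S:
f = 2Ω sin φ = 2 × 7.29×10⁻⁵ × sin 62° = 1.29×10⁻⁴ s⁻¹
Wind speed in SI: 87.5 knots = 45.0 m/s
Geostrophic balance rearranged: |∂P/∂n| = f ρ V_g
|∂P/∂n| = 1.29×10⁻⁴ × 1.20 × 45.0 = 6.95×10⁻³ Pa/m

7.0×10⁻³ Pa/m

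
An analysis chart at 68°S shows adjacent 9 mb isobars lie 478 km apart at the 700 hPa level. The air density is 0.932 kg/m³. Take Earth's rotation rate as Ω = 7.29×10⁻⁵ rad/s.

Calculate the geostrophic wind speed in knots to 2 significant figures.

29 knots

Coriolis parameter at 68°S:
f = 2Ω sin φ = 2 × 7.29×10⁻⁵ × sin 68° = 1.35×10⁻⁴ s⁻¹
Pressure gradient: |∂P/∂n| = 900 Pa / 478000 m = 1.88×10⁻³ Pa/m
Geostrophic balance (pressure-gradient force = Coriolis force):
V_g = (1/(fρ)) |∂P/∂n| = 1.88×10⁻³ / (1.35×10⁻⁴ × 0.932) = 14.9 m/s
Converting: 14.9 m/s × 1.944 = 29 knots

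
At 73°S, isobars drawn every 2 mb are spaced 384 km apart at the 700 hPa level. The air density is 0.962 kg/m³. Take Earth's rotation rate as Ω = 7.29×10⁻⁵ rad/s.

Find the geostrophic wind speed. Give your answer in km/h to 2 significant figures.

Coriolis parameter at 73°S:
f = 2Ω sin φ = 2 × 7.29×10⁻⁵ × sin 73° = 1.39×10⁻⁴ s⁻¹
Pressure gradient: |∂P/∂n| = 200 Pa / 384000 m = 5.21×10⁻⁴ Pa/m
Geostrophic balance (pressure-gradient force = Coriolis force):
V_g = (1/(fρ)) |∂P/∂n| = 5.21×10⁻⁴ / (1.39×10⁻⁴ × 0.962) = 3.88 m/s
Converting: 3.88 m/s × 3.6 = 14 km/h

14 km/h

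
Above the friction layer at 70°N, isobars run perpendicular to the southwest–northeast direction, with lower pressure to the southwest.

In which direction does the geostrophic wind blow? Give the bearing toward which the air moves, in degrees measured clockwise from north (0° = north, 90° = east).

The pressure-gradient force points toward the southwest (bearing 225°).
Geostrophic balance: in the Northern Hemisphere the Coriolis force deflects motion to the right, so the geostrophic wind blows 90° to the right of the pressure-gradient force (low pressure on the left).
Rotating 225° by 90° clockwise gives 315° — the wind blows toward the northwest.

315°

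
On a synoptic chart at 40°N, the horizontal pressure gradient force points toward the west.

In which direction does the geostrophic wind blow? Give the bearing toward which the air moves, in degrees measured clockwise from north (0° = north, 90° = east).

000°

The pressure-gradient force points toward the west (bearing 270°).
Geostrophic balance: in the Northern Hemisphere the Coriolis force deflects motion to the right, so the geostrophic wind blows 90° to the right of the pressure-gradient force (low pressure on the left).
Rotating 270° by 90° clockwise gives 000° — the wind blows toward the north.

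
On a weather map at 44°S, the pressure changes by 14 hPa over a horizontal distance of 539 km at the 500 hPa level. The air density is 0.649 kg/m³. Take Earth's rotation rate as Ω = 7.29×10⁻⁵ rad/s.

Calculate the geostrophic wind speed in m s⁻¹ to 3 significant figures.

Coriolis parameter at 44°S:
f = 2Ω sin φ = 2 × 7.29×10⁻⁵ × sin 44° = 1.01×10⁻⁴ s⁻¹
Pressure gradient: |∂P/∂n| = 1400 Pa / 539000 m = 2.60×10⁻³ Pa/m
Geostrophic balance (pressure-gradient force = Coriolis force):
V_g = (1/(fρ)) |∂P/∂n| = 2.60×10⁻³ / (1.01×10⁻⁴ × 0.649) = 39.5 m/s

39.5 m s⁻¹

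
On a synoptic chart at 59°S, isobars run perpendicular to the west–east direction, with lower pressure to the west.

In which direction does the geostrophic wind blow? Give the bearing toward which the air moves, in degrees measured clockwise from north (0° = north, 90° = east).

180°

The pressure-gradient force points toward the west (bearing 270°).
Geostrophic balance: in the Southern Hemisphere the Coriolis force deflects motion to the left, so the geostrophic wind blows 90° to the left of the pressure-gradient force (low pressure on the right).
Rotating 270° by 90° counterclockwise gives 180° — the wind blows toward the south.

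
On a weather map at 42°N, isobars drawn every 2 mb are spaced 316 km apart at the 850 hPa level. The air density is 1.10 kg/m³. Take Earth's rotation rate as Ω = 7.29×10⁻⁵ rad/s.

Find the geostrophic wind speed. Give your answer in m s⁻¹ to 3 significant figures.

Coriolis parameter at 42°N:
f = 2Ω sin φ = 2 × 7.29×10⁻⁵ × sin 42° = 9.76×10⁻⁵ s⁻¹
Pressure gradient: |∂P/∂n| = 200 Pa / 316000 m = 6.33×10⁻⁴ Pa/m
Geostrophic balance (pressure-gradient force = Coriolis force):
V_g = (1/(fρ)) |∂P/∂n| = 6.33×10⁻⁴ / (9.76×10⁻⁵ × 1.10) = 5.90 m/s

5.90 m s⁻¹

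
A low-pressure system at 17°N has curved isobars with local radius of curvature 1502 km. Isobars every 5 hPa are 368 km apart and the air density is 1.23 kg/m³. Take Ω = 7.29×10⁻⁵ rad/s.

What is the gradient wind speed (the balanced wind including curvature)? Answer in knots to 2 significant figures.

Coriolis parameter at 17°N:
f = 2Ω sin φ = 2 × 7.29×10⁻⁵ × sin 17° = 4.26×10⁻⁵ s⁻¹
Pressure gradient: |∂P/∂n| = 500 Pa / 368000 m = 1.36×10⁻³ Pa/m
Geostrophic speed: V_g = |∂P/∂n|/(fρ) = 1.36×10⁻³/(4.26×10⁻⁵ × 1.23) = 25.9 m/s
Around a low, centrifugal force acts outward with Coriolis, so pressure-gradient force balances both:
(1/ρ)|∂P/∂n| = fV + V²/R  →  V² + fR·V − fR·V_g = 0
With fR = 4.26×10⁻⁵ × 1502×10³ m = 64.0 m/s:
V = [−fR + √((fR)² + 4 fR V_g)]/2 = [−64.0 + √(64.0² + 4×64.0×25.9)]/2 = 19.8 m/s
Subgeostrophic (V < V_g = 25.9 m/s), as expected around a low.
Converting: 19.8 m/s × 1.944 = 38 knots

38 knots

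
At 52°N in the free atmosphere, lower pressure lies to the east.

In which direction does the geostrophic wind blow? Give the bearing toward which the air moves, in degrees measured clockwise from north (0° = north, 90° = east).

180°

The pressure-gradient force points toward the east (bearing 090°).
Geostrophic balance: in the Northern Hemisphere the Coriolis force deflects motion to the right, so the geostrophic wind blows 90° to the right of the pressure-gradient force (low pressure on the left).
Rotating 090° by 90° clockwise gives 180° — the wind blows toward the south.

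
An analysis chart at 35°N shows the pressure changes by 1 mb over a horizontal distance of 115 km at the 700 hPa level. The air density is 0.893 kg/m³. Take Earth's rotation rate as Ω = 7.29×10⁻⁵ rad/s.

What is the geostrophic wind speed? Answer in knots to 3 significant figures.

Coriolis parameter at 35°N:
f = 2Ω sin φ = 2 × 7.29×10⁻⁵ × sin 35° = 8.36×10⁻⁵ s⁻¹
Pressure gradient: |∂P/∂n| = 100 Pa / 115000 m = 8.70×10⁻⁴ Pa/m
Geostrophic balance (pressure-gradient force = Coriolis force):
V_g = (1/(fρ)) |∂P/∂n| = 8.70×10⁻⁴ / (8.36×10⁻⁵ × 0.893) = 11.6 m/s
Converting: 11.6 m/s × 1.944 = 22.6 knots

22.6 knots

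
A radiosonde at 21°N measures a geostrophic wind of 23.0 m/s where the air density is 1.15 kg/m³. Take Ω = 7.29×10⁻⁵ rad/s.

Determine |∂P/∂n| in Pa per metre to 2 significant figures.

1.4×10⁻³ Pa/m

Coriolis parameter at 21°N:
f = 2Ω sin φ = 2 × 7.29×10⁻⁵ × sin 21° = 5.23×10⁻⁵ s⁻¹
Geostrophic balance rearranged: |∂P/∂n| = f ρ V_g
|∂P/∂n| = 5.23×10⁻⁵ × 1.15 × 23.0 = 1.38×10⁻³ Pa/m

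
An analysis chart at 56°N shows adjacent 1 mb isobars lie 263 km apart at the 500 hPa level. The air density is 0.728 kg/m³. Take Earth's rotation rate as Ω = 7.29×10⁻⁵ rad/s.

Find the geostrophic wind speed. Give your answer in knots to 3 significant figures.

Coriolis parameter at 56°N:
f = 2Ω sin φ = 2 × 7.29×10⁻⁵ × sin 56° = 1.21×10⁻⁴ s⁻¹
Pressure gradient: |∂P/∂n| = 100 Pa / 263000 m = 3.80×10⁻⁴ Pa/m
Geostrophic balance (pressure-gradient force = Coriolis force):
V_g = (1/(fρ)) |∂P/∂n| = 3.80×10⁻⁴ / (1.21×10⁻⁴ × 0.728) = 4.32 m/s
Converting: 4.32 m/s × 1.944 = 8.40 knots

8.40 knots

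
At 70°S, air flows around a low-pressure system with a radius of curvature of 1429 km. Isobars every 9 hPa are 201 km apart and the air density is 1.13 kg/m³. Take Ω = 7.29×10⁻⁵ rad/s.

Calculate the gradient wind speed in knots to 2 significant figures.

50 knots

Coriolis parameter at 70°S:
f = 2Ω sin φ = 2 × 7.29×10⁻⁵ × sin 70° = 1.37×10⁻⁴ s⁻¹
Pressure gradient: |∂P/∂n| = 900 Pa / 201000 m = 4.48×10⁻³ Pa/m
Geostrophic speed: V_g = |∂P/∂n|/(fρ) = 4.48×10⁻³/(1.37×10⁻⁴ × 1.13) = 28.9 m/s
Around a low, centrifugal force acts outward with Coriolis, so pressure-gradient force balances both:
(1/ρ)|∂P/∂n| = fV + V²/R  →  V² + fR·V − fR·V_g = 0
With fR = 1.37×10⁻⁴ × 1429×10³ m = 196 m/s:
V = [−fR + √((fR)² + 4 fR V_g)]/2 = [−196 + √(196² + 4×196×28.9)]/2 = 25.6 m/s
Subgeostrophic (V < V_g = 28.9 m/s), as expected around a low.
Converting: 25.6 m/s × 1.944 = 50 knots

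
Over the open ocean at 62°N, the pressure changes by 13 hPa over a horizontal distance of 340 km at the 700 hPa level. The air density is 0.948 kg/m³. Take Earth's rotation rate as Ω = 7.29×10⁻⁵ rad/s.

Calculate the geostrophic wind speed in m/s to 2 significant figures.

Coriolis parameter at 62°N:
f = 2Ω sin φ = 2 × 7.29×10⁻⁵ × sin 62° = 1.29×10⁻⁴ s⁻¹
Pressure gradient: |∂P/∂n| = 1300 Pa / 340000 m = 3.82×10⁻³ Pa/m
Geostrophic balance (pressure-gradient force = Coriolis force):
V_g = (1/(fρ)) |∂P/∂n| = 3.82×10⁻³ / (1.29×10⁻⁴ × 0.948) = 31.3 m/s

31 m/s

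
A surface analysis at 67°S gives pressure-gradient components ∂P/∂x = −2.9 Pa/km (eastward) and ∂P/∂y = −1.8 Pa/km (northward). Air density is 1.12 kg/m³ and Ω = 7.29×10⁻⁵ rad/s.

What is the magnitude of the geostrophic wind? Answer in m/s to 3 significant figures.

22.7 m/s

Coriolis parameter at 67°S:
f = 2Ω sin φ = 2 × 7.29×10⁻⁵ × sin 67° = 1.34×10⁻⁴ s⁻¹
In the Southern Hemisphere f is negative: f = −1.34×10⁻⁴ s⁻¹.
Component geostrophic relations (x east, y north):
u_g = −(1/(fρ)) ∂P/∂y,  v_g = (1/(fρ)) ∂P/∂x
u_g = −(−1.8×10⁻³)/(−1.34×10⁻⁴ × 1.12) = −12.0 m/s;  v_g = (−2.9×10⁻³)/(−1.34×10⁻⁴ × 1.12) = 19.3 m/s
|V_g| = √(u_g² + v_g²) = 22.7 m/s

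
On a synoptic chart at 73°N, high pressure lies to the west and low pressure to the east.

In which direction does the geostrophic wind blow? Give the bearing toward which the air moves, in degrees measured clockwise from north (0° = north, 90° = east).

180°

The pressure-gradient force points toward the east (bearing 090°).
Geostrophic balance: in the Northern Hemisphere the Coriolis force deflects motion to the right, so the geostrophic wind blows 90° to the right of the pressure-gradient force (low pressure on the left).
Rotating 090° by 90° clockwise gives 180° — the wind blows toward the south.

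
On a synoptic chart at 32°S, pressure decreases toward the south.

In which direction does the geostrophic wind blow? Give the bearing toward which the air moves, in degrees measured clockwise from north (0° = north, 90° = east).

The pressure-gradient force points toward the south (bearing 180°).
Geostrophic balance: in the Southern Hemisphere the Coriolis force deflects motion to the left, so the geostrophic wind blows 90° to the left of the pressure-gradient force (low pressure on the right).
Rotating 180° by 90° counterclockwise gives 090° — the wind blows toward the east.

090°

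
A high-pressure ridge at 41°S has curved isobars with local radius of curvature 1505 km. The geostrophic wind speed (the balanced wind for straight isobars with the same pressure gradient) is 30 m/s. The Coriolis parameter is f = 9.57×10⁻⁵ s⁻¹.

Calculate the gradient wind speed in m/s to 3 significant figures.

Around a high, pressure-gradient force acts outward with centrifugal, so Coriolis balances both:
fV = (1/ρ)|∂P/∂n| + V²/R  →  V² − fR·V + fR·V_g = 0
With fR = 9.57×10⁻⁵ × 1505×10³ m = 144 m/s:
V = [fR − √((fR)² − 4 fR V_g)]/2 = [144 − √(144² − 4×144×30)]/2 = 42.6 m/s
Supergeostrophic (V > V_g = 30 m/s), as expected around a high.

42.6 m/s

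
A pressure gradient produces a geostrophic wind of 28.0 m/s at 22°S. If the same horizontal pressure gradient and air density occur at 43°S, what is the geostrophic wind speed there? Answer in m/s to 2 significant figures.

With the same pressure gradient and density, V_g ∝ 1/f ∝ 1/sin φ.
V₂ = V₁ · sin φ₁ / sin φ₂ = 28.0 × sin 22° / sin 43°
V₂ = 28.0 × 0.3746/0.6820 = 15 m/s

15 m/s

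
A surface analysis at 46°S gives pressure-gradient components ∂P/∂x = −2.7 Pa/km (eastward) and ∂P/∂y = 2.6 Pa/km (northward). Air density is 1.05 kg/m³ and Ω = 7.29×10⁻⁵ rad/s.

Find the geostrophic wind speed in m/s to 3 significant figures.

Coriolis parameter at 46°S:
f = 2Ω sin φ = 2 × 7.29×10⁻⁵ × sin 46° = 1.05×10⁻⁴ s⁻¹
In the Southern Hemisphere f is negative: f = −1.05×10⁻⁴ s⁻¹.
Component geostrophic relations (x east, y north):
u_g = −(1/(fρ)) ∂P/∂y,  v_g = (1/(fρ)) ∂P/∂x
u_g = −(2.6×10⁻³)/(−1.05×10⁻⁴ × 1.05) = 23.6 m/s;  v_g = (−2.7×10⁻³)/(−1.05×10⁻⁴ × 1.05) = 24.5 m/s
|V_g| = √(u_g² + v_g²) = 34.0 m/s

34.0 m/s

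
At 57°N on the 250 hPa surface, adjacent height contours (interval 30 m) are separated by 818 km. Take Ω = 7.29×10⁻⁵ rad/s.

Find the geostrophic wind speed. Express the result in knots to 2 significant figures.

5.7 knots

Coriolis parameter at 57°N:
f = 2Ω sin φ = 2 × 7.29×10⁻⁵ × sin 57° = 1.22×10⁻⁴ s⁻¹
Height gradient: |∂Z/∂n| = 30 m / 818000 m = 3.67×10⁻⁵
On a pressure surface, geostrophic balance gives V_g = (g/f)|∂Z/∂n|:
V_g = 9.81 × 3.67×10⁻⁵ / 1.22×10⁻⁴ = 2.94 m/s
Converting: 2.94 m/s × 1.944 = 5.7 knots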